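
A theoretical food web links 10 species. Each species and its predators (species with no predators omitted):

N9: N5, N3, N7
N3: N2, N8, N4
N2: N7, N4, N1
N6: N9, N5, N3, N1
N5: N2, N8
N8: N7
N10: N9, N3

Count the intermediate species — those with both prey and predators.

Intermediate species (has both prey and predators): N9, N5, N3, N2, N8.
Count: 5.

5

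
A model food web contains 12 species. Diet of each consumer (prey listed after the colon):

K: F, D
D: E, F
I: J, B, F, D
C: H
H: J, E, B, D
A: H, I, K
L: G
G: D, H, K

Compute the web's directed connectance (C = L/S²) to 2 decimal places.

The web has S = 12 species and L = 20 feeding links.
C = L / S² = 20 / 144 = 0.1389 ≈ 0.14.

C = 0.14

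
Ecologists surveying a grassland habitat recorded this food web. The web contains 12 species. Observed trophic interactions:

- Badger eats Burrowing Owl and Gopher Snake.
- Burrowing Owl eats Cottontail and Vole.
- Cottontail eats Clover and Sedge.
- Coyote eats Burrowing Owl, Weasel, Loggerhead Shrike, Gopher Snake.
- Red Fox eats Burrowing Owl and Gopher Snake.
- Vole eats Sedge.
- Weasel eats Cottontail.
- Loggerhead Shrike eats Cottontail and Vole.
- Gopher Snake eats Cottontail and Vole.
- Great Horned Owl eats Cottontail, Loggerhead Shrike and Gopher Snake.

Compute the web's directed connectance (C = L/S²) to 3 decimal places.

The web has S = 12 species and L = 21 feeding links.
C = L / S² = 21 / 144 = 0.1458 ≈ 0.146.

C = 0.146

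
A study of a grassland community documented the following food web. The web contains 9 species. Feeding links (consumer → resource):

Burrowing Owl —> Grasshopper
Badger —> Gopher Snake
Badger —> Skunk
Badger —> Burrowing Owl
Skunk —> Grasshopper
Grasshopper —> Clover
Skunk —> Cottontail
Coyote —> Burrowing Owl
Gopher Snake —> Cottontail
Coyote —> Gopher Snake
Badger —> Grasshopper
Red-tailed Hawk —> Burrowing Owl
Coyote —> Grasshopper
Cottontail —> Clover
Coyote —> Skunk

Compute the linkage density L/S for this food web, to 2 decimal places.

L/S = 1.67

There are L = 15 links among S = 9 species.
L/S = 15/9 = 1.6667 ≈ 1.67.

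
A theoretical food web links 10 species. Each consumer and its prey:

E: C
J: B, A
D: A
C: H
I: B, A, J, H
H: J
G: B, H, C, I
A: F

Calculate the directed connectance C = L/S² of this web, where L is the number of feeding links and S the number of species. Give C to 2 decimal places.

C = 0.15

The web has S = 10 species and L = 15 feeding links.
C = L / S² = 15 / 100 = 0.1500 ≈ 0.15.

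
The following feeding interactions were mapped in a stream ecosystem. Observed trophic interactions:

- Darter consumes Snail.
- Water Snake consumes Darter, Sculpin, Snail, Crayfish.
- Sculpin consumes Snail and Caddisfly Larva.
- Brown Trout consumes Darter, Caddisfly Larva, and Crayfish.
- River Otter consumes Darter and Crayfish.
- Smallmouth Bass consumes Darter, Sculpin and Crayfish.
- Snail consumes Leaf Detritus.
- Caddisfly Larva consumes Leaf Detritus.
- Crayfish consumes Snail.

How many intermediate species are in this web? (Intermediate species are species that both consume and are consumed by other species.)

Intermediate species (has both prey and predators): Snail, Caddisfly Larva, Sculpin, Darter, Crayfish.
Count: 5.

5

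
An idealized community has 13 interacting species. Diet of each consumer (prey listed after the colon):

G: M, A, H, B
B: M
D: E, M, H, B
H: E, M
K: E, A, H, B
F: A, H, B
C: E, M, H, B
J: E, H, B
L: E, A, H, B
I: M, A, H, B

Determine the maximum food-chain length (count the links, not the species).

2 links

One longest chain: E → H → J.
It has 3 species and 2 links.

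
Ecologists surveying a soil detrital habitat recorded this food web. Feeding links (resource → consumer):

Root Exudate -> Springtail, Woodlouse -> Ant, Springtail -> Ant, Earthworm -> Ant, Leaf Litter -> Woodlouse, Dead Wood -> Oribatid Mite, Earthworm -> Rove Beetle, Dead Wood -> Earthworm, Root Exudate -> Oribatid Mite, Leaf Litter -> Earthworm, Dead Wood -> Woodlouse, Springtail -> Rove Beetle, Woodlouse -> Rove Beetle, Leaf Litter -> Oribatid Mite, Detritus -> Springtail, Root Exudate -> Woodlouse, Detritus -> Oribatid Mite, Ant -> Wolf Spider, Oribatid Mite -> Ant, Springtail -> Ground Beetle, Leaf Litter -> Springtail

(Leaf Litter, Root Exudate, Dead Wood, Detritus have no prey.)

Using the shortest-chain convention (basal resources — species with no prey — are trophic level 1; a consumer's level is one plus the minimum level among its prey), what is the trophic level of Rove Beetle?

Leaf Litter has no prey (basal) → level 1.
Earthworm eats Leaf Litter → level 2.
Rove Beetle eats Earthworm → level 3.
No prey of Rove Beetle is below level 2, so 3 is the minimum.

Trophic level 3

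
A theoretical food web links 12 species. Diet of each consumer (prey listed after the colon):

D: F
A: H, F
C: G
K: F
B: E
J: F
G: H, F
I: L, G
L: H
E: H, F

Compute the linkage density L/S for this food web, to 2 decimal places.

There are L = 14 links among S = 12 species.
L/S = 14/12 = 1.1667 ≈ 1.17.

L/S = 1.17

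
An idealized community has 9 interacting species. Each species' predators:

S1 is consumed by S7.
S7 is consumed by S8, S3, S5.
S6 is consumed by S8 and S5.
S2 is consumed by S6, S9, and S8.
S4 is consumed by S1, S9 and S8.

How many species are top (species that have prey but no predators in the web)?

4

Top species (has prey, but nothing eats it): S9, S3, S8, S5.
Count: 4.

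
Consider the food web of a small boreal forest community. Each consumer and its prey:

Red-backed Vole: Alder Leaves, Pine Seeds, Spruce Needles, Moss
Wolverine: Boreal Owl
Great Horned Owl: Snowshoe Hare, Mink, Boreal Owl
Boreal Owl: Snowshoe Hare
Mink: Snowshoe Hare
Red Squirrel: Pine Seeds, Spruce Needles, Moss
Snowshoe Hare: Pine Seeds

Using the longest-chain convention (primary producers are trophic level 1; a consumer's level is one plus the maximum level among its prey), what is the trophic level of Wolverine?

Pine Seeds is a producer → level 1.
Snowshoe Hare eats Pine Seeds → level 2.
Boreal Owl eats Snowshoe Hare → level 3.
Wolverine eats Boreal Owl → level 4.

Trophic level 4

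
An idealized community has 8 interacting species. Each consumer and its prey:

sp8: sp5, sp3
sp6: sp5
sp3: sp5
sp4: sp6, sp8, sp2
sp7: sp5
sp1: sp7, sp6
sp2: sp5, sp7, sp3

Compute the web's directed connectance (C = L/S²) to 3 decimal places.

C = 0.203

The web has S = 8 species and L = 13 feeding links.
C = L / S² = 13 / 64 = 0.2031 ≈ 0.203.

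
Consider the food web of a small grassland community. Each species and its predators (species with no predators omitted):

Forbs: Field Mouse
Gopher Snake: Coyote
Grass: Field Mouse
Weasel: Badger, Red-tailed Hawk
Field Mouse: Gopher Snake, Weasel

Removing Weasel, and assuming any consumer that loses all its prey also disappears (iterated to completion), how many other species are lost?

2

Remove Weasel.
Round 1: Badger (all prey gone), Red-tailed Hawk (all prey gone) → extinct.
No further losses. Total secondary extinctions: 2.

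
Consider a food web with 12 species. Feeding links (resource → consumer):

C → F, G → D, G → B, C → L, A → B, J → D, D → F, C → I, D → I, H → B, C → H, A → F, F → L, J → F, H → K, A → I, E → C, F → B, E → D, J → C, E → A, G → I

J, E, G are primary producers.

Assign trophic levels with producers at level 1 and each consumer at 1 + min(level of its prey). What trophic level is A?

E is a producer → level 1.
A eats E → level 2.

Trophic level 2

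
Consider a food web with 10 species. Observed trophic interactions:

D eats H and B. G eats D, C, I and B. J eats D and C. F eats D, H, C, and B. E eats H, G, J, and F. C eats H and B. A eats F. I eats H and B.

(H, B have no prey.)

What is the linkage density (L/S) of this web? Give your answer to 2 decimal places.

There are L = 21 links among S = 10 species.
L/S = 21/10 = 2.1000 ≈ 2.10.

L/S = 2.10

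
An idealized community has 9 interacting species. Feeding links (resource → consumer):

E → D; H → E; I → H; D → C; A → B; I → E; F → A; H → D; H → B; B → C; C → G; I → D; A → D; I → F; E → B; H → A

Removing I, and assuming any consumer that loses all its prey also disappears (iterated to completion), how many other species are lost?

8

Remove I.
Round 1: F (all prey gone), H (all prey gone) → extinct.
Round 2: E (all prey gone), A (all prey gone) → extinct.
Round 3: D (all prey gone), B (all prey gone) → extinct.
Round 4: C (all prey gone) → extinct.
Round 5: G (all prey gone) → extinct.
No further losses. Total secondary extinctions: 8.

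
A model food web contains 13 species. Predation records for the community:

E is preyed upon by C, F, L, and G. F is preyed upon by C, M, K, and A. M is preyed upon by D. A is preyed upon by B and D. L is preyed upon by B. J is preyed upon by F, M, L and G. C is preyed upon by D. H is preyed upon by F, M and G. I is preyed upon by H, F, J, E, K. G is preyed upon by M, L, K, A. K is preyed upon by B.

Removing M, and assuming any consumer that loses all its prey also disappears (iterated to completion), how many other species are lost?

Remove M.
Every predator of it retains at least one other prey: D still has A, C.
No consumer loses all prey, so no secondary extinctions occur.

0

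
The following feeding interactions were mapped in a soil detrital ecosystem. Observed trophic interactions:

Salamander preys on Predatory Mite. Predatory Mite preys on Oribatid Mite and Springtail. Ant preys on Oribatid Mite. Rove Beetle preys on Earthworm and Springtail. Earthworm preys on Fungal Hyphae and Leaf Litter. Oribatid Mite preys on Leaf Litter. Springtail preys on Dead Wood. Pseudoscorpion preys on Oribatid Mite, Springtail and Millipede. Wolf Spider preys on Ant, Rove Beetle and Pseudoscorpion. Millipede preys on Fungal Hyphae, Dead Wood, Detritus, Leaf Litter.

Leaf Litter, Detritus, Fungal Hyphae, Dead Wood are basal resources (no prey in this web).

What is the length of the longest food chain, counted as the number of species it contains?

One longest chain: Dead Wood → Springtail → Predatory Mite → Salamander.
It has 4 species and 3 links.

4 species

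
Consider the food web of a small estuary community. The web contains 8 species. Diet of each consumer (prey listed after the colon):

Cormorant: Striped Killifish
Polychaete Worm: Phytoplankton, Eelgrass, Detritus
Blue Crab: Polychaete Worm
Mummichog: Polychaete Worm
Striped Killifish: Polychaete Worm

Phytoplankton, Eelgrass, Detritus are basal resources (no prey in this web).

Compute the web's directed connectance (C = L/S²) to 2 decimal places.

The web has S = 8 species and L = 7 feeding links.
C = L / S² = 7 / 64 = 0.1094 ≈ 0.11.

C = 0.11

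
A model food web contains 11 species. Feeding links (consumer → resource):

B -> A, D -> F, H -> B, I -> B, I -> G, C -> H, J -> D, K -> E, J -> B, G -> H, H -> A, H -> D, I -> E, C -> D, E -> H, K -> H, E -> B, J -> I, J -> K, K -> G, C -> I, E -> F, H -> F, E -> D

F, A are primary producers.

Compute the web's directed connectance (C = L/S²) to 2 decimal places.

C = 0.20

The web has S = 11 species and L = 24 feeding links.
C = L / S² = 24 / 121 = 0.1983 ≈ 0.20.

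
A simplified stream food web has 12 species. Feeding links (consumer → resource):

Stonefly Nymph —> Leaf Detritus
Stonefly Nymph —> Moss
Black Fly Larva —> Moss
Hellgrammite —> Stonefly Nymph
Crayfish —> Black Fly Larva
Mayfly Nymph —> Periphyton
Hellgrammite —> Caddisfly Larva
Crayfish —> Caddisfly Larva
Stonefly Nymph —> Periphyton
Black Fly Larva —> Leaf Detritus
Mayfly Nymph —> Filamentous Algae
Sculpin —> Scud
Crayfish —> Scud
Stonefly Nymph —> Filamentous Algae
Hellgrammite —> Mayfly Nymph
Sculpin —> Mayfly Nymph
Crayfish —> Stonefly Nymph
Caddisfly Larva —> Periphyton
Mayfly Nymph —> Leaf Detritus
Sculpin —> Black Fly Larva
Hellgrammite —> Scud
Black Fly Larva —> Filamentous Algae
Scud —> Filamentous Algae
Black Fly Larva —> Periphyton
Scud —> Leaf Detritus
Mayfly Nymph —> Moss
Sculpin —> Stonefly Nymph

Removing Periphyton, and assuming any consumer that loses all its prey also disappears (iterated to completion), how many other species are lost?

1

Remove Periphyton.
Round 1: Caddisfly Larva (all prey gone) → extinct.
No further losses. Total secondary extinctions: 1.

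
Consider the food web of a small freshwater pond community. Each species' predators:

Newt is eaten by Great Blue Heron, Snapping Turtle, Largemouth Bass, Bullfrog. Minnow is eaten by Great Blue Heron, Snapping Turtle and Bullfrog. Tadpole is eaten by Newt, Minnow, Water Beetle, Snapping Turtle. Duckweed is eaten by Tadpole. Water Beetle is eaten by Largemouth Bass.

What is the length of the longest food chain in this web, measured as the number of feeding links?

3 links

One longest chain: Duckweed → Tadpole → Newt → Great Blue Heron.
It has 4 species and 3 links.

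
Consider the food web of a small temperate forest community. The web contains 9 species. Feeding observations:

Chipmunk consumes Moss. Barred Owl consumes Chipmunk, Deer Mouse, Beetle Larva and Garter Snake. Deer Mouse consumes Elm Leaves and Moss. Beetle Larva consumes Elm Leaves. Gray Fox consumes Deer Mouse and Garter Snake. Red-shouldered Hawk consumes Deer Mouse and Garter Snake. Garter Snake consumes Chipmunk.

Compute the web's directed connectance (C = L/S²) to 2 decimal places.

C = 0.16

The web has S = 9 species and L = 13 feeding links.
C = L / S² = 13 / 81 = 0.1605 ≈ 0.16.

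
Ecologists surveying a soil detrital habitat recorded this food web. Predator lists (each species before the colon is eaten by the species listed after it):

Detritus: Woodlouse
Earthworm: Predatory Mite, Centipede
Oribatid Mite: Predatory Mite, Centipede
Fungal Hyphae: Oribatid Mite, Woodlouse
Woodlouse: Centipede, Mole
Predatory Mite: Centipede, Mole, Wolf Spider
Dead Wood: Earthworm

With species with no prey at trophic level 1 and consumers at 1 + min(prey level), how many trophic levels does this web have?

4

Basal resources (level 1): Dead Wood, Fungal Hyphae, Detritus.
Following each consumer down to its lowest-level prey: Dead Wood → Earthworm → Predatory Mite → Wolf Spider (levels 1 through 4).
All prey of Wolf Spider (Predatory Mite 3) are at level 3 or above, so Wolf Spider is at level 1 + 3 = 4.
Every consumer has at least one prey at level 3 or below, so none exceeds level 4.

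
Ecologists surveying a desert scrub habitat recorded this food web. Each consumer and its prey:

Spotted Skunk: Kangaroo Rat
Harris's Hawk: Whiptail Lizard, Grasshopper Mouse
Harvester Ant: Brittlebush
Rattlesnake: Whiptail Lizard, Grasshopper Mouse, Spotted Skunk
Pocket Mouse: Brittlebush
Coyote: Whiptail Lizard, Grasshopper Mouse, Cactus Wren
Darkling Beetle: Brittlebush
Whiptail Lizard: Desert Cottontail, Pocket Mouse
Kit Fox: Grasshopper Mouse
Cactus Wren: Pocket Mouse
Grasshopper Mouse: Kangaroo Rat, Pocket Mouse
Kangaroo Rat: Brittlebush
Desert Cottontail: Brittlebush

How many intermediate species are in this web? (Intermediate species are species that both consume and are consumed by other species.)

Intermediate species (has both prey and predators): Kangaroo Rat, Desert Cottontail, Pocket Mouse, Whiptail Lizard, Grasshopper Mouse, Cactus Wren, Spotted Skunk.
Count: 7.

7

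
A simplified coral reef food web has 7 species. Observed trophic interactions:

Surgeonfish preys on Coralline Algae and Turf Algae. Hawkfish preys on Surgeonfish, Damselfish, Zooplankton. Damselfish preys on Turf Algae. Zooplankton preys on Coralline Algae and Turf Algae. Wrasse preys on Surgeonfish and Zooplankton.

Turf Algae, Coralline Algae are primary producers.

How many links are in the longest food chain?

2 links

One longest chain: Turf Algae → Damselfish → Hawkfish.
It has 3 species and 2 links.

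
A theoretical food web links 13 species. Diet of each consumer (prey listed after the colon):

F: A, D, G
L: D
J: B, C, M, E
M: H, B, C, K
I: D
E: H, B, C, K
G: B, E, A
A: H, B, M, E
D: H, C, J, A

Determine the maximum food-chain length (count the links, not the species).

One longest chain: H → M → J → D → F.
It has 5 species and 4 links.

4 links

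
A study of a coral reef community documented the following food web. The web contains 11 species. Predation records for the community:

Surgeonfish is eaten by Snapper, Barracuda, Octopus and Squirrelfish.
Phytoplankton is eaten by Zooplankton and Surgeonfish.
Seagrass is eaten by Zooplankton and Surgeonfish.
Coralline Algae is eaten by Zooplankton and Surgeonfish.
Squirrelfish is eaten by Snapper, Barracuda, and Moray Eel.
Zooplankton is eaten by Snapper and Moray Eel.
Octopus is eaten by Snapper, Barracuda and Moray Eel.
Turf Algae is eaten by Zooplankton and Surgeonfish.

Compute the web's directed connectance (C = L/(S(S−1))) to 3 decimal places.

C = 0.182

The web has S = 11 species and L = 20 feeding links.
C = L / (S(S−1)) = 20 / 110 = 0.1818 ≈ 0.182.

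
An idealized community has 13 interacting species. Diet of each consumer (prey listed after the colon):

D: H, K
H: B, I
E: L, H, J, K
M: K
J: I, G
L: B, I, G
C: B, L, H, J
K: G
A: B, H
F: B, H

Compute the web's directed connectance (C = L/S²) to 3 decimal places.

The web has S = 13 species and L = 23 feeding links.
C = L / S² = 23 / 169 = 0.1361 ≈ 0.136.

C = 0.136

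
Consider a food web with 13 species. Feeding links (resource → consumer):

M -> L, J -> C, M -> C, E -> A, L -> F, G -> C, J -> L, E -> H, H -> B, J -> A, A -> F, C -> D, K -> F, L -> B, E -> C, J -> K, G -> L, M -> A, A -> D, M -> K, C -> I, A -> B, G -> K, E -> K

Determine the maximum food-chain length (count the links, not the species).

One longest chain: J → C → I.
It has 3 species and 2 links.

2 links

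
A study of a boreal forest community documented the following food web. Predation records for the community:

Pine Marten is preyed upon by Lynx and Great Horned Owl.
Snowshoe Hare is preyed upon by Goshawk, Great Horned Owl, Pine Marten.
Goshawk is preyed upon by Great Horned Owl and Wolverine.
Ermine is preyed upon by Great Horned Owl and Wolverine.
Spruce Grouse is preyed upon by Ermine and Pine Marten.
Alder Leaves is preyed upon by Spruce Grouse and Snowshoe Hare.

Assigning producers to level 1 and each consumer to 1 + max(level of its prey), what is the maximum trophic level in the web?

Producers (level 1): Alder Leaves.
Alder Leaves → Snowshoe Hare → Pine Marten → Lynx gives Lynx level 4.
No species has a prey at level 4, so no species reaches level 5.

4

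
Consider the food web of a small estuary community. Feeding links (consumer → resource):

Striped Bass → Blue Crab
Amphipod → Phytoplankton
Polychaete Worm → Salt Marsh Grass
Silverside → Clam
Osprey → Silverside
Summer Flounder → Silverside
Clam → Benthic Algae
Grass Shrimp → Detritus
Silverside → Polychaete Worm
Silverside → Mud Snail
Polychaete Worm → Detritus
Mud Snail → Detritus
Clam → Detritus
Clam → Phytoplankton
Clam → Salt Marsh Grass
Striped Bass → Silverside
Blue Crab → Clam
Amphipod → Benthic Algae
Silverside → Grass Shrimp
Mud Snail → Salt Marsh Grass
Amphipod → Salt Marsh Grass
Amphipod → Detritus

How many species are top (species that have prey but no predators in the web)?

4

Top species (has prey, but nothing eats it): Amphipod, Osprey, Summer Flounder, Striped Bass.
Count: 4.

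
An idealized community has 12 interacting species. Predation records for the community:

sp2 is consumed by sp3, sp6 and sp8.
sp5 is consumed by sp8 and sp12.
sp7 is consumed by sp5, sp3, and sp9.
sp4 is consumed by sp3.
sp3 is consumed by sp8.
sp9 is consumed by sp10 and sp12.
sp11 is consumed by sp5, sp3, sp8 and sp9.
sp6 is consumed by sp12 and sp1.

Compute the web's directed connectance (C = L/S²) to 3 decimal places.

The web has S = 12 species and L = 18 feeding links.
C = L / S² = 18 / 144 = 0.1250 ≈ 0.125.

C = 0.125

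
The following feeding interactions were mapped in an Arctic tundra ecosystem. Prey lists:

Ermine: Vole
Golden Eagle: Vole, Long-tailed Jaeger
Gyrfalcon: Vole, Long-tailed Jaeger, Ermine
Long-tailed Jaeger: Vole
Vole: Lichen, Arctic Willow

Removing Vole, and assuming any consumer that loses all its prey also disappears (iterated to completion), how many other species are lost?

4

Remove Vole.
Round 1: Long-tailed Jaeger (all prey gone), Ermine (all prey gone) → extinct.
Round 2: Gyrfalcon (all prey gone), Golden Eagle (all prey gone) → extinct.
No further losses. Total secondary extinctions: 4.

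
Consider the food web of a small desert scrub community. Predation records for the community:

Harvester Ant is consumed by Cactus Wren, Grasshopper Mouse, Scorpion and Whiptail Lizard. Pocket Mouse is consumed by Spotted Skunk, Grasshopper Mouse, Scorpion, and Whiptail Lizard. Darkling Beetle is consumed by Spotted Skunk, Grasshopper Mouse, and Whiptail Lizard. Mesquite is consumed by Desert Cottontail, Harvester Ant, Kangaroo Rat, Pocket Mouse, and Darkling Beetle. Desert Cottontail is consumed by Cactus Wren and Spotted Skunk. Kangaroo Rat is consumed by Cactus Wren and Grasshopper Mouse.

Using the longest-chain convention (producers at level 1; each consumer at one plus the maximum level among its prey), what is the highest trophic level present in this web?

Producers (level 1): Mesquite.
Mesquite → Desert Cottontail → Spotted Skunk gives Spotted Skunk level 3.
No species has a prey at level 3, so no species reaches level 4.

3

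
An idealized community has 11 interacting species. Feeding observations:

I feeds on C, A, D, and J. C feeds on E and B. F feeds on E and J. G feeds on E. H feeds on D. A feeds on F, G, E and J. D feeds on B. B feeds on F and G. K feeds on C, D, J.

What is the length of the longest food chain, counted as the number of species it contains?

5 species

One longest chain: E → F → B → D → H.
It has 5 species and 4 links.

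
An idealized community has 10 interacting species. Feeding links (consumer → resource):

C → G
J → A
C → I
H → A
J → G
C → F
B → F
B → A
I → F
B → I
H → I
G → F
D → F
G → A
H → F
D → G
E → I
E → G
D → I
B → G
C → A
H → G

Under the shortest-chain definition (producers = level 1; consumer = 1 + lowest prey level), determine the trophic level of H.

F is a producer → level 1.
H eats F → level 2.

Trophic level 2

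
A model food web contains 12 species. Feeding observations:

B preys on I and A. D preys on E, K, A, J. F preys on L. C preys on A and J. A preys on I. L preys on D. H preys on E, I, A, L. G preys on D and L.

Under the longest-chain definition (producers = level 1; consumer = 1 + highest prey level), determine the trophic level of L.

Trophic level 4

I is a producer → level 1.
A eats I → level 2.
D eats A (level 2); other prey at levels: J 1, K 1, E 1 → level 3.
L eats D → level 4.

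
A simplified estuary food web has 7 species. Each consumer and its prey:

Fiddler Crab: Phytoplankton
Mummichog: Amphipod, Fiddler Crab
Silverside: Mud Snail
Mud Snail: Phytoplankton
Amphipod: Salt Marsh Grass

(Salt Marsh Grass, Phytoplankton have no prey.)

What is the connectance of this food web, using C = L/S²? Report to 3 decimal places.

C = 0.122

The web has S = 7 species and L = 6 feeding links.
C = L / S² = 6 / 49 = 0.1224 ≈ 0.122.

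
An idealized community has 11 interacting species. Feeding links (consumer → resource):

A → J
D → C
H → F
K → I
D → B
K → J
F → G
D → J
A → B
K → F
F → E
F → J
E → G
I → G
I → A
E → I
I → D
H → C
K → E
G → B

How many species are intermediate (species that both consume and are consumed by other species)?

6

Intermediate species (has both prey and predators): D, G, A, I, E, F.
Count: 6.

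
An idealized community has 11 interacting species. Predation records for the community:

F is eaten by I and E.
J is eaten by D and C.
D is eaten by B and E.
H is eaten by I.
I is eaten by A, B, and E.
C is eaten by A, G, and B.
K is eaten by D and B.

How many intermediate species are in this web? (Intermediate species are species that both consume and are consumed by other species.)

3

Intermediate species (has both prey and predators): D, C, I.
Count: 3.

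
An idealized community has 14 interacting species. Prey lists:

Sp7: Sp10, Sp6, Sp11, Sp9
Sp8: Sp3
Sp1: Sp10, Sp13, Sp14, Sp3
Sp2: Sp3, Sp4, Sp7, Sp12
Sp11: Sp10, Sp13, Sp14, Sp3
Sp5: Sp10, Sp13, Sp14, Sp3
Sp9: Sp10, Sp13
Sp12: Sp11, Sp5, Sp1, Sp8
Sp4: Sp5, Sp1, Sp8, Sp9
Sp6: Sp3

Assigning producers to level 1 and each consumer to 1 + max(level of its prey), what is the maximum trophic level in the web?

4

Producers (level 1): Sp10, Sp13, Sp14, Sp3.
Sp3 → Sp8 → Sp4 → Sp2 gives Sp2 level 4.
No species has a prey at level 4, so no species reaches level 5.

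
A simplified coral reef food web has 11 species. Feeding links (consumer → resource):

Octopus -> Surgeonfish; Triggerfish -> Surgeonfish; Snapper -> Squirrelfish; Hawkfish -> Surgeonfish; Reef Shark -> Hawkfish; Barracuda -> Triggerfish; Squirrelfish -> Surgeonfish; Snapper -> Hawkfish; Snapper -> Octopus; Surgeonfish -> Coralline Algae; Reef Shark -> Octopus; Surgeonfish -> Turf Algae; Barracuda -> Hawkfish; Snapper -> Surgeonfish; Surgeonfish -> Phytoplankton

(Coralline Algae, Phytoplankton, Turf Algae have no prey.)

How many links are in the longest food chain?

One longest chain: Coralline Algae → Surgeonfish → Hawkfish → Barracuda.
It has 4 species and 3 links.

3 links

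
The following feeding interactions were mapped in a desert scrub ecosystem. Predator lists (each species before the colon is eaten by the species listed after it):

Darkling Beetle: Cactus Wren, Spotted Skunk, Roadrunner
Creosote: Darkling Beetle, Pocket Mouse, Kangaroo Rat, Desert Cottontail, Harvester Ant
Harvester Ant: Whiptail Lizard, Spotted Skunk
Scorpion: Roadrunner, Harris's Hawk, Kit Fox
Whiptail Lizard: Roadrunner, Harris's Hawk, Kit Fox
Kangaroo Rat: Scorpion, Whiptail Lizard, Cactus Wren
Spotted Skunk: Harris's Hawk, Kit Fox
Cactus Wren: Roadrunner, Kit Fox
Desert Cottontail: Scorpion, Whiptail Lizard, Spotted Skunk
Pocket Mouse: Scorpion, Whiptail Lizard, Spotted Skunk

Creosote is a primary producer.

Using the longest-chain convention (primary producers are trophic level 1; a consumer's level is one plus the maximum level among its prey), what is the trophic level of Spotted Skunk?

Trophic level 3

Creosote is a producer → level 1.
Darkling Beetle eats Creosote → level 2.
Spotted Skunk eats Darkling Beetle (level 2); other prey at levels: Pocket Mouse 2, Desert Cottontail 2, Harvester Ant 2 → level 3.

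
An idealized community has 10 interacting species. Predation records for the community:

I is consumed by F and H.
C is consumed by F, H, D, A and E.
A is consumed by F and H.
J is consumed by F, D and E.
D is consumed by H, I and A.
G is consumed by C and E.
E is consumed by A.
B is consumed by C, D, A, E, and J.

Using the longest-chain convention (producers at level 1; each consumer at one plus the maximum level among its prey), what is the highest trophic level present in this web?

Producers (level 1): B, G.
B → J → D → I → F gives F level 5.
No species has a prey at level 5, so no species reaches level 6.

5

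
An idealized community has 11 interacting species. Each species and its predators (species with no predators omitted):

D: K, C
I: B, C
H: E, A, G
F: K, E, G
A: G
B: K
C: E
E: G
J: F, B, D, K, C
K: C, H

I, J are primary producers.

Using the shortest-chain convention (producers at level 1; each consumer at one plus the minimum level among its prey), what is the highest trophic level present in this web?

4

Producers (level 1): I, J.
Following each consumer down to its lowest-level prey: J → K → H → A (levels 1 through 4).
All prey of A (H 3) are at level 3 or above, so A is at level 1 + 3 = 4.
Every consumer has at least one prey at level 3 or below, so none exceeds level 4.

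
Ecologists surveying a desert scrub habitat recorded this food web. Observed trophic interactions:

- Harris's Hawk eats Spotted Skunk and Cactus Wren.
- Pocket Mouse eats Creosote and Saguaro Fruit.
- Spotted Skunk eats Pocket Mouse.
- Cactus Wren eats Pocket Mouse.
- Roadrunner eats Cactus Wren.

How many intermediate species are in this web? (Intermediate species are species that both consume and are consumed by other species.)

Intermediate species (has both prey and predators): Pocket Mouse, Cactus Wren, Spotted Skunk.
Count: 3.

3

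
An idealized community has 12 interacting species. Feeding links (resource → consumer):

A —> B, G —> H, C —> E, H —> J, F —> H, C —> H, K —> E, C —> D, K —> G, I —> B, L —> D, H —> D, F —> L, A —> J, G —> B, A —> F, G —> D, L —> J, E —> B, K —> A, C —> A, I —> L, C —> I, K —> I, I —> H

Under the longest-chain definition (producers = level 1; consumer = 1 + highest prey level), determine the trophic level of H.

Trophic level 4

C is a producer → level 1.
A eats C (level 1); other prey at levels: K 1 → level 2.
F eats A → level 3.
H eats F (level 3); other prey at levels: C 1, G 2, I 2 → level 4.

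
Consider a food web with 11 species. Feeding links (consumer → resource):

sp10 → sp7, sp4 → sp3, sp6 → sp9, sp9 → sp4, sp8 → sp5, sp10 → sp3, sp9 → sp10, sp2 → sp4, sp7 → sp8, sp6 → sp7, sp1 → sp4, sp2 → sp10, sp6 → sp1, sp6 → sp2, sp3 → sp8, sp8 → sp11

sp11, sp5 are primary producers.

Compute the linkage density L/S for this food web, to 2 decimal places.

There are L = 16 links among S = 11 species.
L/S = 16/11 = 1.4545 ≈ 1.45.

L/S = 1.45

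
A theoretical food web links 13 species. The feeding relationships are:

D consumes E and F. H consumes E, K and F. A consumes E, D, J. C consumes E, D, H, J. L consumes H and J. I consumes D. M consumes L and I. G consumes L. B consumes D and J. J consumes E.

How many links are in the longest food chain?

3 links

One longest chain: E → H → L → M.
It has 4 species and 3 links.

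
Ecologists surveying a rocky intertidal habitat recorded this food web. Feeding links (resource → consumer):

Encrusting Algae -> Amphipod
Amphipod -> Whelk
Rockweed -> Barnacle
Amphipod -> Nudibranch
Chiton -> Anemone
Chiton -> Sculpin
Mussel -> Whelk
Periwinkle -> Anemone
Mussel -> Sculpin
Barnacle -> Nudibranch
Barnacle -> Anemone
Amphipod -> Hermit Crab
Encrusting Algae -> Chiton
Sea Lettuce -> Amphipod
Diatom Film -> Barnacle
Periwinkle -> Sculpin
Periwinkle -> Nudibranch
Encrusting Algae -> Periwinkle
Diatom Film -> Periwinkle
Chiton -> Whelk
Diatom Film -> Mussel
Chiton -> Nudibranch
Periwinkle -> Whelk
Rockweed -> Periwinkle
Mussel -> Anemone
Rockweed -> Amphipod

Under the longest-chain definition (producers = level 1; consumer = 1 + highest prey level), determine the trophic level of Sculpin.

Trophic level 3

Encrusting Algae is a producer → level 1.
Chiton eats Encrusting Algae → level 2.
Sculpin eats Chiton (level 2); other prey at levels: Periwinkle 2, Mussel 2 → level 3.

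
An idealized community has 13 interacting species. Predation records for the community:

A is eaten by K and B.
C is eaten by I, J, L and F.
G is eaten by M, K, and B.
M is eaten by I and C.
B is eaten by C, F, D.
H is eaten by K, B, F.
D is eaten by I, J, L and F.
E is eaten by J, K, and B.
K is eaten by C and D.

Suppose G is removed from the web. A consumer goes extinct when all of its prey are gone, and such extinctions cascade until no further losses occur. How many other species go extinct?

1

Remove G.
Round 1: M (all prey gone) → extinct.
No further losses. Total secondary extinctions: 1.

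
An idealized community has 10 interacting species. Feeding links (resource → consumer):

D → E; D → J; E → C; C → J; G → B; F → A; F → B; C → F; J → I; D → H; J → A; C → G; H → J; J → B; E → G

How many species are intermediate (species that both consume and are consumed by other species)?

Intermediate species (has both prey and predators): H, E, C, J, G, F.
Count: 6.

6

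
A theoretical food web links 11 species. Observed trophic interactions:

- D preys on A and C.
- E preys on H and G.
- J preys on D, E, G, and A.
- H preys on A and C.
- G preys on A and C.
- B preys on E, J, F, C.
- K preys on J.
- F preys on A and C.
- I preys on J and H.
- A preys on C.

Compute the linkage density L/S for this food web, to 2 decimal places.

There are L = 22 links among S = 11 species.
L/S = 22/11 = 2.0000 ≈ 2.00.

L/S = 2.00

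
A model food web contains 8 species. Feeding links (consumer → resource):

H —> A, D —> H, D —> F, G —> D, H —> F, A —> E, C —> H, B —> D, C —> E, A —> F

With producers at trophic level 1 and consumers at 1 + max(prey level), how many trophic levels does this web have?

5

Producers (level 1): E, F.
E → A → H → D → G gives G level 5.
No species has a prey at level 5, so no species reaches level 6.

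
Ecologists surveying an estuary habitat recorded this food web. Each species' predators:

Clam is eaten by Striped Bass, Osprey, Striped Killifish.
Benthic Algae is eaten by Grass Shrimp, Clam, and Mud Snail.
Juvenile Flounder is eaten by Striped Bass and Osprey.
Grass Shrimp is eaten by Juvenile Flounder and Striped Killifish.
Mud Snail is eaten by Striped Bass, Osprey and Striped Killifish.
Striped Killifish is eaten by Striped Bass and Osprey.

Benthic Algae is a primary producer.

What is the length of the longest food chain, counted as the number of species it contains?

One longest chain: Benthic Algae → Grass Shrimp → Juvenile Flounder → Osprey.
It has 4 species and 3 links.

4 species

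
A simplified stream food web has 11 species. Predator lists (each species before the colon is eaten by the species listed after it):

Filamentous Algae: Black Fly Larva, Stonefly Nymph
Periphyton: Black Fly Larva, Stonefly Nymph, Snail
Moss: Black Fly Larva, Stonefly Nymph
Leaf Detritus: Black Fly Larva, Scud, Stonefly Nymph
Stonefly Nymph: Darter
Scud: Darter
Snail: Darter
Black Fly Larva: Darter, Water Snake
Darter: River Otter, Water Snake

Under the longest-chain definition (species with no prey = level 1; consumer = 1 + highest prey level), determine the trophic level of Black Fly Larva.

Trophic level 2

Leaf Detritus has no prey (basal) → level 1.
Black Fly Larva eats Leaf Detritus (level 1); other prey at levels: Periphyton 1, Filamentous Algae 1, Moss 1 → level 2.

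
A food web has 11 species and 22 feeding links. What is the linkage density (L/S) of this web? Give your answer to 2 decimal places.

There are L = 22 links among S = 11 species.
L/S = 22/11 = 2.0000 ≈ 2.00.

L/S = 2.00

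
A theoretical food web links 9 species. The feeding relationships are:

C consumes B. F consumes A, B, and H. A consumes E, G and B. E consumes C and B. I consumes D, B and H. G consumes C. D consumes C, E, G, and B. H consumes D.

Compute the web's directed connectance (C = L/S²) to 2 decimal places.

C = 0.22

The web has S = 9 species and L = 18 feeding links.
C = L / S² = 18 / 81 = 0.2222 ≈ 0.22.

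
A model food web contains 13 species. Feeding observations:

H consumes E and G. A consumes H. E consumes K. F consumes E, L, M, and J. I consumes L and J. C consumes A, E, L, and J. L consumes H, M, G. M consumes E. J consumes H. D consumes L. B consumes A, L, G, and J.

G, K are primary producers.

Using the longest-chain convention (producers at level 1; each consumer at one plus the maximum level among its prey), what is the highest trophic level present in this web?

Producers (level 1): G, K.
K → E → H → A → B gives B level 5.
No species has a prey at level 5, so no species reaches level 6.

5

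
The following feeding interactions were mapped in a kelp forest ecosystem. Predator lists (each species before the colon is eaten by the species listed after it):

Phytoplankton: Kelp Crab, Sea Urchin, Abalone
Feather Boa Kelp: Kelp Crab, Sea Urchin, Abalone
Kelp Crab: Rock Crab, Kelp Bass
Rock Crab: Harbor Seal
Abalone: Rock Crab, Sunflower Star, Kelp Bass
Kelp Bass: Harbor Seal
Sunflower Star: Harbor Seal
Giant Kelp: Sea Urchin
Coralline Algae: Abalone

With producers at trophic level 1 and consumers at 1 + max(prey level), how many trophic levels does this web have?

4

Producers (level 1): Giant Kelp, Coralline Algae, Phytoplankton, Feather Boa Kelp.
Coralline Algae → Abalone → Sunflower Star → Harbor Seal gives Harbor Seal level 4.
No species has a prey at level 4, so no species reaches level 5.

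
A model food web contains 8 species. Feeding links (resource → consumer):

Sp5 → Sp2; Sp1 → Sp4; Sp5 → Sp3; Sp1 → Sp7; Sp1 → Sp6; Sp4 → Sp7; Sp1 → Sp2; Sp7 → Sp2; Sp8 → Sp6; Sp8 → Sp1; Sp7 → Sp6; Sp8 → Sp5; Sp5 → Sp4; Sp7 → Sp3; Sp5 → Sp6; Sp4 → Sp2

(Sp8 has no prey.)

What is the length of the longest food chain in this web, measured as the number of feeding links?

4 links

One longest chain: Sp8 → Sp5 → Sp4 → Sp7 → Sp2.
It has 5 species and 4 links.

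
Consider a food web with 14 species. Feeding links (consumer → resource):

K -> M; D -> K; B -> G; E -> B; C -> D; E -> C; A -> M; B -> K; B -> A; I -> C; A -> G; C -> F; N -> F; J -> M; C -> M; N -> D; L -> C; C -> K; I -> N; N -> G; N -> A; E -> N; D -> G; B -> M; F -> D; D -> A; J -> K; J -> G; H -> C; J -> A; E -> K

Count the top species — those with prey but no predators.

5

Top species (has prey, but nothing eats it): J, I, E, L, H.
Count: 5.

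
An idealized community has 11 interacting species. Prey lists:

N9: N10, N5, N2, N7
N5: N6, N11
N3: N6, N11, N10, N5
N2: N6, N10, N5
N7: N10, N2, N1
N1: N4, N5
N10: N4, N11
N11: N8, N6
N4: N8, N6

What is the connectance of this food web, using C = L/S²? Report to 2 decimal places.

C = 0.20

The web has S = 11 species and L = 24 feeding links.
C = L / S² = 24 / 121 = 0.1983 ≈ 0.20.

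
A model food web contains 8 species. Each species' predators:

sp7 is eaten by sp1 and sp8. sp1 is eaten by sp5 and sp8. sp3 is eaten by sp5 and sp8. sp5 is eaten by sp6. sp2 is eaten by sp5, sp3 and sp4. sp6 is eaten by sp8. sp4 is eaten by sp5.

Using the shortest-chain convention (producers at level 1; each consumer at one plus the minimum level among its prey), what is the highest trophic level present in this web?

3

Producers (level 1): sp2, sp7.
Following each consumer down to its lowest-level prey: sp2 → sp5 → sp6 (levels 1 through 3).
All prey of sp6 (sp5 2) are at level 2 or above, so sp6 is at level 1 + 2 = 3.
Every consumer has at least one prey at level 2 or below, so none exceeds level 3.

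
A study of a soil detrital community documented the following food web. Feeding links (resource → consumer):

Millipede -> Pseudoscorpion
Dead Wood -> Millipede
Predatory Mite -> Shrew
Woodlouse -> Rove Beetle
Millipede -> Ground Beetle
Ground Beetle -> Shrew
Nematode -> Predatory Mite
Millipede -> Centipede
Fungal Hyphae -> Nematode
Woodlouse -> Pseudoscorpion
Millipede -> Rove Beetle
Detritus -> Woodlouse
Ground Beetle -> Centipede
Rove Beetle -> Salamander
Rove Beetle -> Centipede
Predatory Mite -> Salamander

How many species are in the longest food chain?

4 species

One longest chain: Fungal Hyphae → Nematode → Predatory Mite → Salamander.
It has 4 species and 3 links.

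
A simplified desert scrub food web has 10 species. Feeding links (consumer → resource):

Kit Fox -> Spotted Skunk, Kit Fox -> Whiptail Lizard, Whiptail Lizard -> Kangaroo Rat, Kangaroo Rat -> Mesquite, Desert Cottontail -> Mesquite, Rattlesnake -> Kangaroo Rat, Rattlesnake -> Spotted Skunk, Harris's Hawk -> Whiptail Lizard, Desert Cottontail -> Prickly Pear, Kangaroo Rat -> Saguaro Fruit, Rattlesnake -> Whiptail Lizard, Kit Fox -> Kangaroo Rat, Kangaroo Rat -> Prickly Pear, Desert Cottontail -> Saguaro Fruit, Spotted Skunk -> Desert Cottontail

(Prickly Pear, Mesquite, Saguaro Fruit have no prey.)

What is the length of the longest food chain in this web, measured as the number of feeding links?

One longest chain: Prickly Pear → Desert Cottontail → Spotted Skunk → Rattlesnake.
It has 4 species and 3 links.

3 links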